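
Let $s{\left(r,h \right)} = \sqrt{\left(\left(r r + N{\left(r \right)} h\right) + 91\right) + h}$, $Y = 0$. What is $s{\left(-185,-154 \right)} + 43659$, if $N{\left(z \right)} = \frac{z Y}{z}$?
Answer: $43659 + \sqrt{34162} \approx 43844.0$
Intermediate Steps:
$N{\left(z \right)} = 0$ ($N{\left(z \right)} = \frac{z 0}{z} = \frac{0}{z} = 0$)
$s{\left(r,h \right)} = \sqrt{91 + h + r^{2}}$ ($s{\left(r,h \right)} = \sqrt{\left(\left(r r + 0 h\right) + 91\right) + h} = \sqrt{\left(\left(r^{2} + 0\right) + 91\right) + h} = \sqrt{\left(r^{2} + 91\right) + h} = \sqrt{\left(91 + r^{2}\right) + h} = \sqrt{91 + h + r^{2}}$)
$s{\left(-185,-154 \right)} + 43659 = \sqrt{91 - 154 + \left(-185\right)^{2}} + 43659 = \sqrt{91 - 154 + 34225} + 43659 = \sqrt{34162} + 43659 = 43659 + \sqrt{34162}$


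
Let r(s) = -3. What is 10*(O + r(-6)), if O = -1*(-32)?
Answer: 290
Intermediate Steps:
O = 32
10*(O + r(-6)) = 10*(32 - 3) = 10*29 = 290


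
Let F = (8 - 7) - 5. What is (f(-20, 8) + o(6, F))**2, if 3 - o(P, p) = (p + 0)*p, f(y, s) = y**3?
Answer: 64208169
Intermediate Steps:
F = -4 (F = 1 - 5 = -4)
o(P, p) = 3 - p**2 (o(P, p) = 3 - (p + 0)*p = 3 - p*p = 3 - p**2)
(f(-20, 8) + o(6, F))**2 = ((-20)**3 + (3 - 1*(-4)**2))**2 = (-8000 + (3 - 1*16))**2 = (-8000 + (3 - 16))**2 = (-8000 - 13)**2 = (-8013)**2 = 64208169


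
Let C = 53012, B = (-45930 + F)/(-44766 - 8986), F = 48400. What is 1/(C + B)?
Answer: 26876/1424749277 ≈ 1.8864e-5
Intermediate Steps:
B = -1235/26876 (B = (-45930 + 48400)/(-44766 - 8986) = 2470/(-53752) = 2470*(-1/53752) = -1235/26876 ≈ -0.045952)
1/(C + B) = 1/(53012 - 1235/26876) = 1/(1424749277/26876) = 26876/1424749277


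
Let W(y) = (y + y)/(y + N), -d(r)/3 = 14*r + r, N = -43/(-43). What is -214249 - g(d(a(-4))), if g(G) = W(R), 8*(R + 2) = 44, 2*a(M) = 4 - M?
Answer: -1928255/9 ≈ -2.1425e+5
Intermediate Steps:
a(M) = 2 - M/2 (a(M) = (4 - M)/2 = 2 - M/2)
N = 1 (N = -43*(-1/43) = 1)
d(r) = -45*r (d(r) = -3*(14*r + r) = -45*r)
R = 7/2 (R = -2 + (⅛)*44 = -2 + 11/2 = 7/2 ≈ 3.5000)
W(y) = 2*y/(1 + y) (W(y) = (y + y)/(y + 1) = (2*y)/(1 + y) = 2*y/(1 + y))
g(G) = 14/9 (g(G) = 2*(7/2)/(1 + 7/2) = 2*(7/2)/(9/2) = 2*(7/2)*(2/9) = 14/9)
-214249 - g(d(a(-4))) = -214249 - 1*14/9 = -214249 - 14/9 = -1928255/9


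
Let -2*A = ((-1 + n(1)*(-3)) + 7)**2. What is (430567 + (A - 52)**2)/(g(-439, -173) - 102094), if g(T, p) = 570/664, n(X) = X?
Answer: -8471063/1993819 ≈ -4.2487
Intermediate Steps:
g(T, p) = 285/332 (g(T, p) = 570*(1/664) = 285/332)
A = -9/2 (A = -((-1 + 1*(-3)) + 7)**2/2 = -((-1 - 3) + 7)**2/2 = -(-4 + 7)**2/2 = -1/2*3**2 = -1/2*9 = -9/2 ≈ -4.5000)
(430567 + (A - 52)**2)/(g(-439, -173) - 102094) = (430567 + (-9/2 - 52)**2)/(285/332 - 102094) = (430567 + (-113/2)**2)/(-33894923/332) = (430567 + 12769/4)*(-332/33894923) = (1735037/4)*(-332/33894923) = -8471063/1993819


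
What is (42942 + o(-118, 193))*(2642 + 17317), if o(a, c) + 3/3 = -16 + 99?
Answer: 858716016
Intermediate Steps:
o(a, c) = 82 (o(a, c) = -1 + (-16 + 99) = -1 + 83 = 82)
(42942 + o(-118, 193))*(2642 + 17317) = (42942 + 82)*(2642 + 17317) = 43024*19959 = 858716016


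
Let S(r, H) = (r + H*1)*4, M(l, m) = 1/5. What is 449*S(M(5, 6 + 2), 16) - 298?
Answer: 143986/5 ≈ 28797.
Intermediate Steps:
M(l, m) = ⅕
S(r, H) = 4*H + 4*r (S(r, H) = (r + H)*4 = (H + r)*4 = 4*H + 4*r)
449*S(M(5, 6 + 2), 16) - 298 = 449*(4*16 + 4*(⅕)) - 298 = 449*(64 + ⅘) - 298 = 449*(324/5) - 298 = 145476/5 - 298 = 143986/5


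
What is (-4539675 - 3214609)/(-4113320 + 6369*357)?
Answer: 7754284/1839587 ≈ 4.2152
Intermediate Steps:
(-4539675 - 3214609)/(-4113320 + 6369*357) = -7754284/(-4113320 + 2273733) = -7754284/(-1839587) = -7754284*(-1/1839587) = 7754284/1839587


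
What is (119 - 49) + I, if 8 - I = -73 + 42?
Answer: 109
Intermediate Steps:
I = 39 (I = 8 - (-73 + 42) = 8 - 1*(-31) = 8 + 31 = 39)
(119 - 49) + I = (119 - 49) + 39 = 70 + 39 = 109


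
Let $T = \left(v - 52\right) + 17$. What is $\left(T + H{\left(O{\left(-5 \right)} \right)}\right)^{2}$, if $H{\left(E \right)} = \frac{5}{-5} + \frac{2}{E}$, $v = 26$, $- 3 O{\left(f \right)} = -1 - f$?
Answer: $\frac{529}{4} \approx 132.25$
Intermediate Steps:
$O{\left(f \right)} = \frac{1}{3} + \frac{f}{3}$ ($O{\left(f \right)} = - \frac{-1 - f}{3} = \frac{1}{3} + \frac{f}{3}$)
$H{\left(E \right)} = -1 + \frac{2}{E}$ ($H{\left(E \right)} = 5 \left(- \frac{1}{5}\right) + \frac{2}{E} = -1 + \frac{2}{E}$)
$T = -9$ ($T = \left(26 - 52\right) + 17 = -26 + 17 = -9$)
$\left(T + H{\left(O{\left(-5 \right)} \right)}\right)^{2} = \left(-9 + \frac{2 - \left(\frac{1}{3} + \frac{1}{3} \left(-5\right)\right)}{\frac{1}{3} + \frac{1}{3} \left(-5\right)}\right)^{2} = \left(-9 + \frac{2 - \left(\frac{1}{3} - \frac{5}{3}\right)}{\frac{1}{3} - \frac{5}{3}}\right)^{2} = \left(-9 + \frac{2 - - \frac{4}{3}}{- \frac{4}{3}}\right)^{2} = \left(-9 - \frac{3 \left(2 + \frac{4}{3}\right)}{4}\right)^{2} = \left(-9 - \frac{5}{2}\right)^{2} = \left(- \frac{23}{2}\right)^{2} = \frac{529}{4}$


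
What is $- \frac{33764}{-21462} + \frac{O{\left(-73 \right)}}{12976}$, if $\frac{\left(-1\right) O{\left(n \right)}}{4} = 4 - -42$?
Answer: $\frac{27135791}{17405682} \approx 1.559$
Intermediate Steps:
$O{\left(n \right)} = -184$ ($O{\left(n \right)} = - 4 \left(4 - -42\right) = - 4 \left(4 + 42\right) = \left(-4\right) 46 = -184$)
$- \frac{33764}{-21462} + \frac{O{\left(-73 \right)}}{12976} = - \frac{33764}{-21462} - \frac{184}{12976} = \left(-33764\right) \left(- \frac{1}{21462}\right) - \frac{23}{1622} = \frac{16882}{10731} - \frac{23}{1622} = \frac{27135791}{17405682}$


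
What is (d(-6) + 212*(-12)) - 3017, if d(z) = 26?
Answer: -5535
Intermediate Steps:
(d(-6) + 212*(-12)) - 3017 = (26 + 212*(-12)) - 3017 = (26 - 2544) - 3017 = -2518 - 3017 = -5535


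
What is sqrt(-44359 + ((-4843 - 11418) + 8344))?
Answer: 2*I*sqrt(13069) ≈ 228.64*I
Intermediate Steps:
sqrt(-44359 + ((-4843 - 11418) + 8344)) = sqrt(-44359 + (-16261 + 8344)) = sqrt(-44359 - 7917) = sqrt(-52276) = 2*I*sqrt(13069)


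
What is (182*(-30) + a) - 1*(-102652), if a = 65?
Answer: 97257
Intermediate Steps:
(182*(-30) + a) - 1*(-102652) = (182*(-30) + 65) - 1*(-102652) = (-5460 + 65) + 102652 = -5395 + 102652 = 97257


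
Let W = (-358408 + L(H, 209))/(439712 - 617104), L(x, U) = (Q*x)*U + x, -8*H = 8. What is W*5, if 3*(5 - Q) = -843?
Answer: 2090915/177392 ≈ 11.787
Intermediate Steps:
H = -1 (H = -⅛*8 = -1)
Q = 286 (Q = 5 - ⅓*(-843) = 5 + 281 = 286)
L(x, U) = x + 286*U*x (L(x, U) = (286*x)*U + x = 286*U*x + x = x + 286*U*x)
W = 418183/177392 (W = (-358408 - (1 + 286*209))/(439712 - 617104) = (-358408 - (1 + 59774))/(-177392) = (-358408 - 1*59775)*(-1/177392) = (-358408 - 59775)*(-1/177392) = -418183*(-1/177392) = 418183/177392 ≈ 2.3574)
W*5 = (418183/177392)*5 = 2090915/177392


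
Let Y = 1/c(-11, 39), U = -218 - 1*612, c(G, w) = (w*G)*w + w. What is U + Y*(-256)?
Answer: -3463526/4173 ≈ -829.98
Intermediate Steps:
c(G, w) = w + G*w² (c(G, w) = (G*w)*w + w = G*w² + w = w + G*w²)
U = -830 (U = -218 - 612 = -830)
Y = -1/16692 (Y = 1/(39*(1 - 11*39)) = 1/(39*(1 - 429)) = 1/(39*(-428)) = 1/(-16692) = -1/16692 ≈ -5.9909e-5)
U + Y*(-256) = -830 - 1/16692*(-256) = -830 + 64/4173 = -3463526/4173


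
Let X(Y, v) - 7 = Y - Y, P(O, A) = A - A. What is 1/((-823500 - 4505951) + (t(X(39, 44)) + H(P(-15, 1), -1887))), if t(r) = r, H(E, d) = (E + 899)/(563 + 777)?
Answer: -1340/7141454061 ≈ -1.8764e-7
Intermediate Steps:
P(O, A) = 0
H(E, d) = 899/1340 + E/1340 (H(E, d) = (899 + E)/1340 = (899 + E)*(1/1340) = 899/1340 + E/1340)
X(Y, v) = 7 (X(Y, v) = 7 + (Y - Y) = 7 + 0 = 7)
1/((-823500 - 4505951) + (t(X(39, 44)) + H(P(-15, 1), -1887))) = 1/((-823500 - 4505951) + (7 + (899/1340 + (1/1340)*0))) = 1/(-5329451 + (7 + (899/1340 + 0))) = 1/(-5329451 + (7 + 899/1340)) = 1/(-5329451 + 10279/1340) = 1/(-7141454061/1340) = -1340/7141454061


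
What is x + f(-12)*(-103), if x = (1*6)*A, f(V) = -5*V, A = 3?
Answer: -6162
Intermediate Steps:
x = 18 (x = (1*6)*3 = 6*3 = 18)
x + f(-12)*(-103) = 18 - 5*(-12)*(-103) = 18 + 60*(-103) = 18 - 6180 = -6162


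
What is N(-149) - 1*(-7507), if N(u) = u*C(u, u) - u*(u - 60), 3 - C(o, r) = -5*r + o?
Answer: 64723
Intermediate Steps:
C(o, r) = 3 - o + 5*r (C(o, r) = 3 - (-5*r + o) = 3 - (o - 5*r) = 3 + (-o + 5*r) = 3 - o + 5*r)
N(u) = u*(3 + 4*u) - u*(-60 + u) (N(u) = u*(3 - u + 5*u) - u*(u - 60) = u*(3 + 4*u) - u*(-60 + u))
N(-149) - 1*(-7507) = 3*(-149)*(21 - 149) - 1*(-7507) = 3*(-149)*(-128) + 7507 = 57216 + 7507 = 64723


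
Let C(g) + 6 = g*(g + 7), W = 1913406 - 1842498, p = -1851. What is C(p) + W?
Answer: 3484146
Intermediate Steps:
W = 70908
C(g) = -6 + g*(7 + g) (C(g) = -6 + g*(g + 7) = -6 + g*(7 + g))
C(p) + W = (-6 + (-1851)² + 7*(-1851)) + 70908 = (-6 + 3426201 - 12957) + 70908 = 3413238 + 70908 = 3484146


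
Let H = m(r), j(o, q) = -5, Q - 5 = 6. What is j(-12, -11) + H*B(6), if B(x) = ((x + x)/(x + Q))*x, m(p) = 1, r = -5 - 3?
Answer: -13/17 ≈ -0.76471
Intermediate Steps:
Q = 11 (Q = 5 + 6 = 11)
r = -8
B(x) = 2*x²/(11 + x) (B(x) = ((x + x)/(x + 11))*x = ((2*x)/(11 + x))*x = (2*x/(11 + x))*x = 2*x²/(11 + x))
H = 1
j(-12, -11) + H*B(6) = -5 + 1*(2*6²/(11 + 6)) = -5 + 1*(2*36/17) = -5 + 1*(2*36*(1/17)) = -5 + 1*(72/17) = -5 + 72/17 = -13/17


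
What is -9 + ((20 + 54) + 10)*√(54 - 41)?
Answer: -9 + 84*√13 ≈ 293.87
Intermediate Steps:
-9 + ((20 + 54) + 10)*√(54 - 41) = -9 + (74 + 10)*√13 = -9 + 84*√13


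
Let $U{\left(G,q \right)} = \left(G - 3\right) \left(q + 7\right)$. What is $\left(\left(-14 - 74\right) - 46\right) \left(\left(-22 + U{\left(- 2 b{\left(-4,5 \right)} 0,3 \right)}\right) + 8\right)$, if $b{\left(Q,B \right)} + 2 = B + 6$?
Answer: $5896$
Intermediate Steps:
$b{\left(Q,B \right)} = 4 + B$ ($b{\left(Q,B \right)} = -2 + \left(B + 6\right) = -2 + \left(6 + B\right) = 4 + B$)
$U{\left(G,q \right)} = \left(-3 + G\right) \left(7 + q\right)$
$\left(\left(-14 - 74\right) - 46\right) \left(\left(-22 + U{\left(- 2 b{\left(-4,5 \right)} 0,3 \right)}\right) + 8\right) = \left(\left(-14 - 74\right) - 46\right) \left(\left(-22 + \left(-21 - 9 + 7 - 2 \left(4 + 5\right) 0 + - 2 \left(4 + 5\right) 0 \cdot 3\right)\right) + 8\right) = \left(-88 - 46\right) \left(\left(-22 + \left(-21 - 9 + 7 \left(-2\right) 9 \cdot 0 + \left(-2\right) 9 \cdot 0 \cdot 3\right)\right) + 8\right) = - 134 \left(\left(-22 + \left(-21 - 9 + 7 \left(\left(-18\right) 0\right) + \left(-18\right) 0 \cdot 3\right)\right) + 8\right) = - 134 \left(\left(-22 + \left(-21 - 9 + 7 \cdot 0 + 0 \cdot 3\right)\right) + 8\right) = - 134 \left(\left(-22 + \left(-21 - 9 + 0 + 0\right)\right) + 8\right) = - 134 \left(\left(-22 - 30\right) + 8\right) = - 134 \left(-52 + 8\right) = \left(-134\right) \left(-44\right) = 5896$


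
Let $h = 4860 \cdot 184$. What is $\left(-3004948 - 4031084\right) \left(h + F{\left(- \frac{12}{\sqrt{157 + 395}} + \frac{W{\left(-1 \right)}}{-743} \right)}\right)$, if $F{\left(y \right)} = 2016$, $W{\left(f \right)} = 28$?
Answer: $-6306085896192$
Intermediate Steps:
$h = 894240$
$\left(-3004948 - 4031084\right) \left(h + F{\left(- \frac{12}{\sqrt{157 + 395}} + \frac{W{\left(-1 \right)}}{-743} \right)}\right) = \left(-3004948 - 4031084\right) \left(894240 + 2016\right) = \left(-7036032\right) 896256 = -6306085896192$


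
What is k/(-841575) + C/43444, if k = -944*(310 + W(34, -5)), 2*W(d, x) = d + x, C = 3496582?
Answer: 1477972055141/18280692150 ≈ 80.849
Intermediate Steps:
W(d, x) = d/2 + x/2 (W(d, x) = (d + x)/2 = d/2 + x/2)
k = -306328 (k = -944*(310 + ((½)*34 + (½)*(-5))) = -944*(310 + (17 - 5/2)) = -944*(310 + 29/2) = -944*649/2 = -306328)
k/(-841575) + C/43444 = -306328/(-841575) + 3496582/43444 = -306328*(-1/841575) + 3496582*(1/43444) = 306328/841575 + 1748291/21722 = 1477972055141/18280692150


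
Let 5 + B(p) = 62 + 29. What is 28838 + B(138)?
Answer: 28924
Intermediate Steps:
B(p) = 86 (B(p) = -5 + (62 + 29) = -5 + 91 = 86)
28838 + B(138) = 28838 + 86 = 28924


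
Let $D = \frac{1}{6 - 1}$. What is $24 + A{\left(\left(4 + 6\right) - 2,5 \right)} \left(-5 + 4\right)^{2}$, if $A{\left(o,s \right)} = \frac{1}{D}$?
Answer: $29$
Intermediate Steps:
$D = \frac{1}{5} \approx 0.2$
$A{\left(o,s \right)} = 5$ ($A{\left(o,s \right)} = \frac{1}{\frac{1}{5}} = 5$)
$24 + A{\left(\left(4 + 6\right) - 2,5 \right)} \left(-5 + 4\right)^{2} = 24 + 5 \left(-5 + 4\right)^{2} = 24 + 5 \left(-1\right)^{2} = 24 + 5 \cdot 1 = 24 + 5 = 29$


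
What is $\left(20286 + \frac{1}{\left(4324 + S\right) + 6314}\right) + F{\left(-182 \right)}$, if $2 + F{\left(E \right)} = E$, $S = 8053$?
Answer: $\frac{375726483}{18691} \approx 20102.0$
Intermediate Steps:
$F{\left(E \right)} = -2 + E$
$\left(20286 + \frac{1}{\left(4324 + S\right) + 6314}\right) + F{\left(-182 \right)} = \left(20286 + \frac{1}{\left(4324 + 8053\right) + 6314}\right) - 184 = \left(20286 + \frac{1}{12377 + 6314}\right) - 184 = \left(20286 + \frac{1}{18691}\right) - 184 = \frac{379165627}{18691} - 184 = \frac{375726483}{18691}$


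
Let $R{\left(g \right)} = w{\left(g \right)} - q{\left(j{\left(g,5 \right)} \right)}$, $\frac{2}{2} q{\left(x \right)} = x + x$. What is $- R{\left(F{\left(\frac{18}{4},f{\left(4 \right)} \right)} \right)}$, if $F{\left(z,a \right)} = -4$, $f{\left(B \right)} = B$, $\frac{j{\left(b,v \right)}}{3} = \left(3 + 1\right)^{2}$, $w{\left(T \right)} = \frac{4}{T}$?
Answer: $97$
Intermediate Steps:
$j{\left(b,v \right)} = 48$ ($j{\left(b,v \right)} = 3 \left(3 + 1\right)^{2} = 3 \cdot 4^{2} = 3 \cdot 16 = 48$)
$q{\left(x \right)} = 2 x$ ($q{\left(x \right)} = x + x = 2 x$)
$R{\left(g \right)} = -96 + \frac{4}{g}$ ($R{\left(g \right)} = \frac{4}{g} - 2 \cdot 48 = \frac{4}{g} - 96 = -96 + \frac{4}{g}$)
$- R{\left(F{\left(\frac{18}{4},f{\left(4 \right)} \right)} \right)} = - (-96 + \frac{4}{-4}) = - (-96 + 4 \left(- \frac{1}{4}\right)) = - (-96 - 1) = \left(-1\right) \left(-97\right) = 97$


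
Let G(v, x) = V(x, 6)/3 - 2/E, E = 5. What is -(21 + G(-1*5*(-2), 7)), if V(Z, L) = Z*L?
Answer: -173/5 ≈ -34.600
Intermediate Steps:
V(Z, L) = L*Z
G(v, x) = -2/5 + 2*x (G(v, x) = (6*x)/3 - 2/5 = (6*x)*(1/3) - 2*1/5 = 2*x - 2/5 = -2/5 + 2*x)
-(21 + G(-1*5*(-2), 7)) = -(21 + (-2/5 + 2*7)) = -(21 + (-2/5 + 14)) = -(21 + 68/5) = -1*173/5 = -173/5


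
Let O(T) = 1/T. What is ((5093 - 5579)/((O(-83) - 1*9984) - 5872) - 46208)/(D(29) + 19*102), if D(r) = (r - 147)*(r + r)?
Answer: 10135325309/1076089399 ≈ 9.4187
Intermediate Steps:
D(r) = 2*r*(-147 + r) (D(r) = (-147 + r)*(2*r) = 2*r*(-147 + r))
((5093 - 5579)/((O(-83) - 1*9984) - 5872) - 46208)/(D(29) + 19*102) = ((5093 - 5579)/((1/(-83) - 1*9984) - 5872) - 46208)/(2*29*(-147 + 29) + 19*102) = (-486/((-1/83 - 9984) - 5872) - 46208)/(2*29*(-118) + 1938) = (-486/(-828673/83 - 5872) - 46208)/(-6844 + 1938) = (-486/(-1316049/83) - 46208)/(-4906) = (-486*(-83/1316049) - 46208)*(-1/4906) = (13446/438683 - 46208)*(-1/4906) = -20270650618/438683*(-1/4906) = 10135325309/1076089399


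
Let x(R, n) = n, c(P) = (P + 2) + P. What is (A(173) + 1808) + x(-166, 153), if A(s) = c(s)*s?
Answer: 62165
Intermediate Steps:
c(P) = 2 + 2*P (c(P) = (2 + P) + P = 2 + 2*P)
A(s) = s*(2 + 2*s) (A(s) = (2 + 2*s)*s = s*(2 + 2*s))
(A(173) + 1808) + x(-166, 153) = (2*173*(1 + 173) + 1808) + 153 = (2*173*174 + 1808) + 153 = (60204 + 1808) + 153 = 62012 + 153 = 62165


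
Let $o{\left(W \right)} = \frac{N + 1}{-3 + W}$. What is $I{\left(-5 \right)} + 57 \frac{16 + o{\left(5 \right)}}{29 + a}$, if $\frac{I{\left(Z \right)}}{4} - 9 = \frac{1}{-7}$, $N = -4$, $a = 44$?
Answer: $\frac{47779}{1022} \approx 46.75$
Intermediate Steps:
$o{\left(W \right)} = - \frac{3}{-3 + W}$ ($o{\left(W \right)} = \frac{-4 + 1}{-3 + W} = - \frac{3}{-3 + W}$)
$I{\left(Z \right)} = \frac{248}{7}$ ($I{\left(Z \right)} = 36 + \frac{4}{-7} = 36 + 4 \left(- \frac{1}{7}\right) = 36 - \frac{4}{7} = \frac{248}{7}$)
$I{\left(-5 \right)} + 57 \frac{16 + o{\left(5 \right)}}{29 + a} = \frac{248}{7} + 57 \frac{16 - \frac{3}{-3 + 5}}{29 + 44} = \frac{248}{7} + 57 \frac{16 - \frac{3}{2}}{73} = \frac{248}{7} + 57 \left(16 - \frac{3}{2}\right) \frac{1}{73} = \frac{248}{7} + 57 \cdot \frac{29}{2} \cdot \frac{1}{73} = \frac{248}{7} + 57 \cdot \frac{29}{146} = \frac{248}{7} + \frac{1653}{146} = \frac{47779}{1022}$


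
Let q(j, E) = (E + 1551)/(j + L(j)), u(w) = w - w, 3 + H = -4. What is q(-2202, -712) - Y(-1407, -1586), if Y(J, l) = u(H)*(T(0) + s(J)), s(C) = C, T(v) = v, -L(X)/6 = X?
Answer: 839/11010 ≈ 0.076203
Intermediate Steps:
L(X) = -6*X
H = -7 (H = -3 - 4 = -7)
u(w) = 0
q(j, E) = -(1551 + E)/(5*j) (q(j, E) = (E + 1551)/(j - 6*j) = (1551 + E)/((-5*j)) = (1551 + E)*(-1/(5*j)) = -(1551 + E)/(5*j))
Y(J, l) = 0 (Y(J, l) = 0*(0 + J) = 0*J = 0)
q(-2202, -712) - Y(-1407, -1586) = (⅕)*(-1551 - 1*(-712))/(-2202) - 1*0 = (⅕)*(-1/2202)*(-1551 + 712) + 0 = (⅕)*(-1/2202)*(-839) + 0 = 839/11010 + 0 = 839/11010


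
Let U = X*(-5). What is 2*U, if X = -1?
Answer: 10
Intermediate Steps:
U = 5 (U = -1*(-5) = 5)
2*U = 2*5 = 10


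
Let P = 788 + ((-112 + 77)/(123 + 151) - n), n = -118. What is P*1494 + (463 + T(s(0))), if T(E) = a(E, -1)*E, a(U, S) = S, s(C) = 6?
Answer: 185474732/137 ≈ 1.3538e+6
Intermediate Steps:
T(E) = -E
P = 248209/274 (P = 788 + ((-112 + 77)/(123 + 151) - 1*(-118)) = 788 + (-35/274 + 118) = 788 + 32297/274 = 248209/274 ≈ 905.87)
P*1494 + (463 + T(s(0))) = (248209/274)*1494 + (463 - 1*6) = 185412123/137 + (463 - 6) = 185412123/137 + 457 = 185474732/137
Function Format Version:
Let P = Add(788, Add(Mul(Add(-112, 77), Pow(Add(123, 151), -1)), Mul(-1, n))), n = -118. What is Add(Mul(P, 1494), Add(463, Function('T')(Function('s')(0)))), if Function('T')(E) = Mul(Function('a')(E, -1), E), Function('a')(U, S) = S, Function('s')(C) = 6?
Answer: Rational(185474732, 137) ≈ 1.3538e+6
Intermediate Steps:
Function('T')(E) = Mul(-1, E)
P = Rational(248209, 274) (P = Add(788, Add(Mul(Add(-112, 77), Pow(Add(123, 151), -1)), Mul(-1, -118))) = Add(788, Add(Mul(-35, Pow(274, -1)), 118)) = Add(788, Add(Mul(-35, Rational(1, 274)), 118)) = Add(788, Add(Rational(-35, 274), 118)) = Add(788, Rational(32297, 274)) = Rational(248209, 274) ≈ 905.87)
Add(Mul(P, 1494), Add(463, Function('T')(Function('s')(0)))) = Add(Mul(Rational(248209, 274), 1494), Add(463, Mul(-1, 6))) = Add(Rational(185412123, 137), Add(463, -6)) = Add(Rational(185412123, 137), 457) = Rational(185474732, 137)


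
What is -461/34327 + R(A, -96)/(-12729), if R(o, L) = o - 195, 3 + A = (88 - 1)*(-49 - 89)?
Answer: 137686213/145649461 ≈ 0.94533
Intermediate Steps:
A = -12009 (A = -3 + (88 - 1)*(-49 - 89) = -3 + 87*(-138) = -3 - 12006 = -12009)
R(o, L) = -195 + o
-461/34327 + R(A, -96)/(-12729) = -461/34327 + (-195 - 12009)/(-12729) = -461*1/34327 - 12204*(-1/12729) = -461/34327 + 4068/4243 = 137686213/145649461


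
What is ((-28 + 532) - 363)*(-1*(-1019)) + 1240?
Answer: 144919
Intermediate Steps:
((-28 + 532) - 363)*(-1*(-1019)) + 1240 = (504 - 363)*1019 + 1240 = 141*1019 + 1240 = 143679 + 1240 = 144919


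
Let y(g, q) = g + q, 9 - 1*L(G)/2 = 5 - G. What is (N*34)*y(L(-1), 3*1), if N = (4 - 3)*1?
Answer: 306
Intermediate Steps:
L(G) = 8 + 2*G (L(G) = 18 - 2*(5 - G) = 18 + (-10 + 2*G) = 8 + 2*G)
N = 1 (N = 1*1 = 1)
(N*34)*y(L(-1), 3*1) = (1*34)*((8 + 2*(-1)) + 3*1) = 34*((8 - 2) + 3) = 34*(6 + 3) = 34*9 = 306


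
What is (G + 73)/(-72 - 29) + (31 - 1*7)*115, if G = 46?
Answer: 278641/101 ≈ 2758.8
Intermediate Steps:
(G + 73)/(-72 - 29) + (31 - 1*7)*115 = (46 + 73)/(-72 - 29) + (31 - 1*7)*115 = 119/(-101) + (31 - 7)*115 = 119*(-1/101) + 24*115 = -119/101 + 2760 = 278641/101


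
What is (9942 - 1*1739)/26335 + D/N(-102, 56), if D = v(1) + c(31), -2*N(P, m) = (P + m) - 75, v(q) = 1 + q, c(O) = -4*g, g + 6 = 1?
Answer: 195573/289685 ≈ 0.67512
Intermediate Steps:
g = -5 (g = -6 + 1 = -5)
c(O) = 20 (c(O) = -4*(-5) = 20)
N(P, m) = 75/2 - P/2 - m/2 (N(P, m) = -((P + m) - 75)/2 = -(-75 + P + m)/2 = 75/2 - P/2 - m/2)
D = 22 (D = (1 + 1) + 20 = 2 + 20 = 22)
(9942 - 1*1739)/26335 + D/N(-102, 56) = (9942 - 1*1739)/26335 + 22/(75/2 - ½*(-102) - ½*56) = (9942 - 1739)*(1/26335) + 22/(75/2 + 51 - 28) = 8203*(1/26335) + 22/(121/2) = 8203/26335 + 22*(2/121) = 8203/26335 + 4/11 = 195573/289685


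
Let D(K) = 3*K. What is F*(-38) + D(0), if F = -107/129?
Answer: 4066/129 ≈ 31.519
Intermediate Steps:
F = -107/129 (F = -107*1/129 = -107/129 ≈ -0.82946)
F*(-38) + D(0) = -107/129*(-38) + 3*0 = 4066/129 + 0 = 4066/129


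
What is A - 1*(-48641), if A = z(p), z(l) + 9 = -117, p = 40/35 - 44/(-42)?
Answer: 48515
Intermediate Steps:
p = 46/21 (p = 40*(1/35) - 44*(-1/42) = 8/7 + 22/21 = 46/21 ≈ 2.1905)
z(l) = -126 (z(l) = -9 - 117 = -126)
A = -126
A - 1*(-48641) = -126 - 1*(-48641) = -126 + 48641 = 48515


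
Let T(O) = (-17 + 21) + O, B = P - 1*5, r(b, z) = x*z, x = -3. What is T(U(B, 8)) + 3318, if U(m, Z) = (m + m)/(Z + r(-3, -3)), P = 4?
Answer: 56472/17 ≈ 3321.9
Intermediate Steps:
r(b, z) = -3*z
B = -1 (B = 4 - 1*5 = 4 - 5 = -1)
U(m, Z) = 2*m/(9 + Z) (U(m, Z) = (m + m)/(Z - 3*(-3)) = (2*m)/(Z + 9) = (2*m)/(9 + Z) = 2*m/(9 + Z))
T(O) = 4 + O
T(U(B, 8)) + 3318 = (4 + 2*(-1)/(9 + 8)) + 3318 = (4 + 2*(-1)/17) + 3318 = (4 + 2*(-1)*(1/17)) + 3318 = (4 - 2/17) + 3318 = 66/17 + 3318 = 56472/17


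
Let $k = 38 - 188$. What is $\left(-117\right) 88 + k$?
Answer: $-10446$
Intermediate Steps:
$k = -150$ ($k = 38 - 188 = -150$)
$\left(-117\right) 88 + k = \left(-117\right) 88 - 150 = -10296 - 150 = -10446$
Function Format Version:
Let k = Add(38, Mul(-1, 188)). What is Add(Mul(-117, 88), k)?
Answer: -10446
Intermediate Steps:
k = -150 (k = Add(38, -188) = -150)
Add(Mul(-117, 88), k) = Add(Mul(-117, 88), -150) = Add(-10296, -150) = -10446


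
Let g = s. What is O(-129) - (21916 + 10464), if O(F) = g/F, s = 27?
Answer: -1392349/43 ≈ -32380.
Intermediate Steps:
g = 27
O(F) = 27/F
O(-129) - (21916 + 10464) = 27/(-129) - (21916 + 10464) = 27*(-1/129) - 1*32380 = -9/43 - 32380 = -1392349/43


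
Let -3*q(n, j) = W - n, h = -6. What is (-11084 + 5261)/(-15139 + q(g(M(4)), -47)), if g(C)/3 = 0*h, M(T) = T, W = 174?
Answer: 5823/15197 ≈ 0.38317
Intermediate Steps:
g(C) = 0 (g(C) = 3*(0*(-6)) = 3*0 = 0)
q(n, j) = -58 + n/3 (q(n, j) = -(174 - n)/3 = -58 + n/3)
(-11084 + 5261)/(-15139 + q(g(M(4)), -47)) = (-11084 + 5261)/(-15139 + (-58 + (1/3)*0)) = -5823/(-15139 + (-58 + 0)) = -5823/(-15139 - 58) = -5823/(-15197) = -5823*(-1/15197) = 5823/15197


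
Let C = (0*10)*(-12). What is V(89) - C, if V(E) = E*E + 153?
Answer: 8074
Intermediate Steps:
C = 0 (C = 0*(-12) = 0)
V(E) = 153 + E² (V(E) = E² + 153 = 153 + E²)
V(89) - C = (153 + 89²) - 1*0 = (153 + 7921) + 0 = 8074 + 0 = 8074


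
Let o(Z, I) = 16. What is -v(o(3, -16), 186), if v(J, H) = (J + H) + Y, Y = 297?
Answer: -499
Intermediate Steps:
v(J, H) = 297 + H + J (v(J, H) = (J + H) + 297 = (H + J) + 297 = 297 + H + J)
-v(o(3, -16), 186) = -(297 + 186 + 16) = -1*499 = -499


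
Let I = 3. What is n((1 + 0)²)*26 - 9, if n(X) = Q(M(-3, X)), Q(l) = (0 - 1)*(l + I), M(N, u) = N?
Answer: -9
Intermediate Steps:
Q(l) = -3 - l (Q(l) = (0 - 1)*(l + 3) = -(3 + l) = -3 - l)
n(X) = 0 (n(X) = -3 - 1*(-3) = -3 + 3 = 0)
n((1 + 0)²)*26 - 9 = 0*26 - 9 = 0 - 9 = -9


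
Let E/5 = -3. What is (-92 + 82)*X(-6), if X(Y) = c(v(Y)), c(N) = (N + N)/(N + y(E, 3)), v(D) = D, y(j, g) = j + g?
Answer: -20/3 ≈ -6.6667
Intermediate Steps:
E = -15 (E = 5*(-3) = -15)
y(j, g) = g + j
c(N) = 2*N/(-12 + N) (c(N) = (N + N)/(N + (3 - 15)) = (2*N)/(N - 12) = (2*N)/(-12 + N) = 2*N/(-12 + N))
X(Y) = 2*Y/(-12 + Y)
(-92 + 82)*X(-6) = (-92 + 82)*(2*(-6)/(-12 - 6)) = -20*(-6)/(-18) = -20*(-6)*(-1)/18 = -10*2/3 = -20/3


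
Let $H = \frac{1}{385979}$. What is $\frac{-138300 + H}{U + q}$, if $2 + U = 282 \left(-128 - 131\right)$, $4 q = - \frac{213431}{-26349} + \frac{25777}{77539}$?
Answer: $\frac{19829305346457063198}{10472094428114599871} \approx 1.8935$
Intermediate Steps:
$q = \frac{8614212241}{4086150222}$ ($q = \frac{- \frac{213431}{-26349} + \frac{25777}{77539}}{4} = \frac{\left(-213431\right) \left(- \frac{1}{26349}\right) + 25777 \cdot \frac{1}{77539}}{4} = \frac{\frac{213431}{26349} + \frac{25777}{77539}}{4} = \frac{1}{4} \cdot \frac{17228424482}{2043075111} = \frac{8614212241}{4086150222} \approx 2.1081$)
$U = -73040$ ($U = -2 + 282 \left(-128 - 131\right) = -2 + 282 \left(-259\right) = -2 - 73038 = -73040$)
$H = \frac{1}{385979} \approx 2.5908 \cdot 10^{-6}$
$\frac{-138300 + H}{U + q} = \frac{-138300 + \frac{1}{385979}}{-73040 + \frac{8614212241}{4086150222}} = - \frac{53380895699}{385979 \left(- \frac{298443798002639}{4086150222}\right)} = \left(- \frac{53380895699}{385979}\right) \left(- \frac{4086150222}{298443798002639}\right) = \frac{19829305346457063198}{10472094428114599871}$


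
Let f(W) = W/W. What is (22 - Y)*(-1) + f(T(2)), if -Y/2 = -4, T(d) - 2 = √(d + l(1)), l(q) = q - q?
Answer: -13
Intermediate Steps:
l(q) = 0
T(d) = 2 + √d (T(d) = 2 + √(d + 0) = 2 + √d)
f(W) = 1
Y = 8 (Y = -2*(-4) = 8)
(22 - Y)*(-1) + f(T(2)) = (22 - 1*8)*(-1) + 1 = (22 - 8)*(-1) + 1 = 14*(-1) + 1 = -14 + 1 = -13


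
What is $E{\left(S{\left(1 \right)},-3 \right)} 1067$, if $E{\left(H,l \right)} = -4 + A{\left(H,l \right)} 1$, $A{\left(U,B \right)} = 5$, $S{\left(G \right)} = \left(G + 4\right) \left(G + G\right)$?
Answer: $1067$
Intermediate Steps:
$S{\left(G \right)} = 2 G \left(4 + G\right)$ ($S{\left(G \right)} = \left(4 + G\right) 2 G = 2 G \left(4 + G\right)$)
$E{\left(H,l \right)} = 1$ ($E{\left(H,l \right)} = -4 + 5 \cdot 1 = -4 + 5 = 1$)
$E{\left(S{\left(1 \right)},-3 \right)} 1067 = 1 \cdot 1067 = 1067$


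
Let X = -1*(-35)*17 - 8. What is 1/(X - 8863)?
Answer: -1/8276 ≈ -0.00012083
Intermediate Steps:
X = 587 (X = 35*17 - 8 = 595 - 8 = 587)
1/(X - 8863) = 1/(587 - 8863) = 1/(-8276) = -1/8276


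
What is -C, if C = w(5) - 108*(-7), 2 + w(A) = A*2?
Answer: -764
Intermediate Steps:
w(A) = -2 + 2*A (w(A) = -2 + A*2 = -2 + 2*A)
C = 764 (C = (-2 + 2*5) - 108*(-7) = (-2 + 10) + 756 = 8 + 756 = 764)
-C = -1*764 = -764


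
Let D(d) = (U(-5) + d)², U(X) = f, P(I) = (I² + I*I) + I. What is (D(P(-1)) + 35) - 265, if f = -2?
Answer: -229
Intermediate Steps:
P(I) = I + 2*I² (P(I) = (I² + I²) + I = 2*I² + I = I + 2*I²)
U(X) = -2
D(d) = (-2 + d)²
(D(P(-1)) + 35) - 265 = ((-2 - (1 + 2*(-1)))² + 35) - 265 = ((-2 - (1 - 2))² + 35) - 265 = ((-2 - 1*(-1))² + 35) - 265 = ((-2 + 1)² + 35) - 265 = ((-1)² + 35) - 265 = (1 + 35) - 265 = 36 - 265 = -229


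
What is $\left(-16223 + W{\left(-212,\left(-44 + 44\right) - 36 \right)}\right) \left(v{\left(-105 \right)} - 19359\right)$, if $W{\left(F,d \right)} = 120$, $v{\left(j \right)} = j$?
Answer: $313428792$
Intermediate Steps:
$\left(-16223 + W{\left(-212,\left(-44 + 44\right) - 36 \right)}\right) \left(v{\left(-105 \right)} - 19359\right) = \left(-16223 + 120\right) \left(-105 - 19359\right) = \left(-16103\right) \left(-19464\right) = 313428792$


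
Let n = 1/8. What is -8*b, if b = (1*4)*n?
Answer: -4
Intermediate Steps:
n = ⅛ ≈ 0.12500
b = ½ (b = (1*4)*(⅛) = 4*(⅛) = ½ ≈ 0.50000)
-8*b = -8*½ = -4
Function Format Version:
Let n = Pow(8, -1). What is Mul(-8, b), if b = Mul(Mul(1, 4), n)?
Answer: -4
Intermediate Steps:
n = Rational(1, 8) ≈ 0.12500
b = Rational(1, 2) (b = Mul(Mul(1, 4), Rational(1, 8)) = Mul(4, Rational(1, 8)) = Rational(1, 2) ≈ 0.50000)
Mul(-8, b) = Mul(-8, Rational(1, 2)) = -4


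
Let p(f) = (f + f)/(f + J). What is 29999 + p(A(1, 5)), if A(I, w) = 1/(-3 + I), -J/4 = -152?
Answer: 36448783/1215 ≈ 29999.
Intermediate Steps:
J = 608 (J = -4*(-152) = 608)
p(f) = 2*f/(608 + f) (p(f) = (f + f)/(f + 608) = (2*f)/(608 + f) = 2*f/(608 + f))
29999 + p(A(1, 5)) = 29999 + 2/((-3 + 1)*(608 + 1/(-3 + 1))) = 29999 + 2/(-2*(608 + 1/(-2))) = 29999 + 2*(-½)/(608 - ½) = 29999 + 2*(-½)/(1215/2) = 29999 + 2*(-½)*(2/1215) = 29999 - 2/1215 = 36448783/1215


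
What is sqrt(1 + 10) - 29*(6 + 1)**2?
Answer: -1421 + sqrt(11) ≈ -1417.7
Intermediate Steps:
sqrt(1 + 10) - 29*(6 + 1)**2 = sqrt(11) - 29*7**2 = sqrt(11) - 29*49 = sqrt(11) - 1421 = -1421 + sqrt(11)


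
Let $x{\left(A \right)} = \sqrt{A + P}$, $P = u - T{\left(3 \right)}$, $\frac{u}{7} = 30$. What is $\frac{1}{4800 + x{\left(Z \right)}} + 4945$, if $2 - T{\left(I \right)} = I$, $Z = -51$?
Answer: $\frac{712075085}{143999} - \frac{\sqrt{10}}{5759960} \approx 4945.0$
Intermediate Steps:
$T{\left(I \right)} = 2 - I$
$u = 210$ ($u = 7 \cdot 30 = 210$)
$P = 211$ ($P = 210 - \left(2 - 3\right) = 210 - -1 = 210 + 1 = 211$)
$x{\left(A \right)} = \sqrt{211 + A}$ ($x{\left(A \right)} = \sqrt{A + 211} = \sqrt{211 + A}$)
$\frac{1}{4800 + x{\left(Z \right)}} + 4945 = \frac{1}{4800 + \sqrt{211 - 51}} + 4945 = \frac{1}{4800 + \sqrt{160}} + 4945 = \frac{1}{4800 + 4 \sqrt{10}} + 4945 = 4945 + \frac{1}{4800 + 4 \sqrt{10}}$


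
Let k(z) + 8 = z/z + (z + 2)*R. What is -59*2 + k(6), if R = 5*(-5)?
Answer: -325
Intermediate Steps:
R = -25
k(z) = -57 - 25*z (k(z) = -8 + (z/z + (z + 2)*(-25)) = -8 + (1 + (2 + z)*(-25)) = -8 + (1 + (-50 - 25*z)) = -8 + (-49 - 25*z) = -57 - 25*z)
-59*2 + k(6) = -59*2 + (-57 - 25*6) = -118 + (-57 - 150) = -118 - 207 = -325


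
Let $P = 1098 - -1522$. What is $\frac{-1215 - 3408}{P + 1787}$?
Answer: $- \frac{1541}{1469} \approx -1.049$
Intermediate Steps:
$P = 2620$ ($P = 1098 + 1522 = 2620$)
$\frac{-1215 - 3408}{P + 1787} = \frac{-1215 - 3408}{2620 + 1787} = - \frac{4623}{4407} = \left(-4623\right) \frac{1}{4407} = - \frac{1541}{1469}$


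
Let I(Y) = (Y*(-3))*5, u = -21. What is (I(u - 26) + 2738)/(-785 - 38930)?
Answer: -3443/39715 ≈ -0.086693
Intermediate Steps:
I(Y) = -15*Y (I(Y) = -3*Y*5 = -15*Y)
(I(u - 26) + 2738)/(-785 - 38930) = (-15*(-21 - 26) + 2738)/(-785 - 38930) = (-15*(-47) + 2738)/(-39715) = (705 + 2738)*(-1/39715) = 3443*(-1/39715) = -3443/39715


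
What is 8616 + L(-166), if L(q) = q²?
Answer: 36172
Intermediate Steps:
8616 + L(-166) = 8616 + (-166)² = 8616 + 27556 = 36172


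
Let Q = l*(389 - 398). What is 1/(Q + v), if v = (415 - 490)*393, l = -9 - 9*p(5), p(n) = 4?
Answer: -1/29070 ≈ -3.4400e-5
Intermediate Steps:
l = -45 (l = -9 - 9*4 = -9 - 36 = -45)
v = -29475 (v = -75*393 = -29475)
Q = 405 (Q = -45*(389 - 398) = -45*(-9) = 405)
1/(Q + v) = 1/(405 - 29475) = 1/(-29070) = -1/29070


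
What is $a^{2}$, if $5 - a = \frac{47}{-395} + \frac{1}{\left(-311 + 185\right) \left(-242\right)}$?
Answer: $\frac{3801268615316041}{145066126035600} \approx 26.204$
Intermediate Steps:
$a = \frac{61654429}{12044340}$ ($a = 5 - \left(\frac{47}{-395} + \frac{1}{\left(-311 + 185\right) \left(-242\right)}\right) = 5 - \left(47 \left(- \frac{1}{395}\right) + \frac{1}{-126} \left(- \frac{1}{242}\right)\right) = 5 - \left(- \frac{47}{395} - - \frac{1}{30492}\right) = 5 - \left(- \frac{47}{395} + \frac{1}{30492}\right) = 5 - - \frac{1432729}{12044340} = 5 + \frac{1432729}{12044340} = \frac{61654429}{12044340} \approx 5.119$)
$a^{2} = \left(\frac{61654429}{12044340}\right)^{2} = \frac{3801268615316041}{145066126035600}$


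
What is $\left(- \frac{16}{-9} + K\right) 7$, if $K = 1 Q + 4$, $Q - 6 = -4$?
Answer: $\frac{490}{9} \approx 54.444$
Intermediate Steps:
$Q = 2$ ($Q = 6 - 4 = 2$)
$K = 6$ ($K = 1 \cdot 2 + 4 = 2 + 4 = 6$)
$\left(- \frac{16}{-9} + K\right) 7 = \left(- \frac{16}{-9} + 6\right) 7 = \left(\left(-16\right) \left(- \frac{1}{9}\right) + 6\right) 7 = \left(\frac{16}{9} + 6\right) 7 = \frac{70}{9} \cdot 7 = \frac{490}{9}$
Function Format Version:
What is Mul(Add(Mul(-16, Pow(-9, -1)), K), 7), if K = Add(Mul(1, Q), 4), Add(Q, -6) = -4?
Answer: Rational(490, 9) ≈ 54.444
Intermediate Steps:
Q = 2 (Q = Add(6, -4) = 2)
K = 6 (K = Add(Mul(1, 2), 4) = Add(2, 4) = 6)
Mul(Add(Mul(-16, Pow(-9, -1)), K), 7) = Mul(Add(Mul(-16, Pow(-9, -1)), 6), 7) = Mul(Add(Mul(-16, Rational(-1, 9)), 6), 7) = Mul(Add(Rational(16, 9), 6), 7) = Mul(Rational(70, 9), 7) = Rational(490, 9)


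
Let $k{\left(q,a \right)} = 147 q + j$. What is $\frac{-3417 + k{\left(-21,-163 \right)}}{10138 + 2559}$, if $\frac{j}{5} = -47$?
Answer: $- \frac{6739}{12697} \approx -0.53076$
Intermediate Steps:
$j = -235$ ($j = 5 \left(-47\right) = -235$)
$k{\left(q,a \right)} = -235 + 147 q$ ($k{\left(q,a \right)} = 147 q - 235 = -235 + 147 q$)
$\frac{-3417 + k{\left(-21,-163 \right)}}{10138 + 2559} = \frac{-3417 + \left(-235 + 147 \left(-21\right)\right)}{10138 + 2559} = \frac{-3417 - 3322}{12697} = \left(-3417 - 3322\right) \frac{1}{12697} = \left(-6739\right) \frac{1}{12697} = - \frac{6739}{12697}$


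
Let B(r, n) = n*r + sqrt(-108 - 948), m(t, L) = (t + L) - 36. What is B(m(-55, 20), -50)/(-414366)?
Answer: -1775/207183 - 2*I*sqrt(66)/207183 ≈ -0.0085673 - 7.8424e-5*I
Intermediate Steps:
m(t, L) = -36 + L + t (m(t, L) = (L + t) - 36 = -36 + L + t)
B(r, n) = n*r + 4*I*sqrt(66) (B(r, n) = n*r + sqrt(-1056) = n*r + 4*I*sqrt(66))
B(m(-55, 20), -50)/(-414366) = (-50*(-36 + 20 - 55) + 4*I*sqrt(66))/(-414366) = (-50*(-71) + 4*I*sqrt(66))*(-1/414366) = (3550 + 4*I*sqrt(66))*(-1/414366) = -1775/207183 - 2*I*sqrt(66)/207183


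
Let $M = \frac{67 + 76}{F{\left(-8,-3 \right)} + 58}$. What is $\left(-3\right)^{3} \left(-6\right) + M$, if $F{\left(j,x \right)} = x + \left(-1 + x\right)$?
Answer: $\frac{8405}{51} \approx 164.8$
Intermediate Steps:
$F{\left(j,x \right)} = -1 + 2 x$
$M = \frac{143}{51}$ ($M = \frac{67 + 76}{\left(-1 + 2 \left(-3\right)\right) + 58} = \frac{143}{\left(-1 - 6\right) + 58} = \frac{143}{-7 + 58} = \frac{143}{51} \approx 2.8039$)
$\left(-3\right)^{3} \left(-6\right) + M = \left(-3\right)^{3} \left(-6\right) + \frac{143}{51} = \left(-27\right) \left(-6\right) + \frac{143}{51} = 162 + \frac{143}{51} = \frac{8405}{51}$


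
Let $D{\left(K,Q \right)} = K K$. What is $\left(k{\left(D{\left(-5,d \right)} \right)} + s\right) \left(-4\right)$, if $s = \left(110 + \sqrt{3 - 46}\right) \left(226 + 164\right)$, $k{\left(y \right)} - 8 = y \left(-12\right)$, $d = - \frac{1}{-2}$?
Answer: $-170432 - 1560 i \sqrt{43} \approx -1.7043 \cdot 10^{5} - 10230.0 i$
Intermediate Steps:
$d = \frac{1}{2}$ ($d = \left(-1\right) \left(- \frac{1}{2}\right) = \frac{1}{2} \approx 0.5$)
$D{\left(K,Q \right)} = K^{2}$
$k{\left(y \right)} = 8 - 12 y$ ($k{\left(y \right)} = 8 + y \left(-12\right) = 8 - 12 y$)
$s = 42900 + 390 i \sqrt{43}$ ($s = \left(110 + \sqrt{-43}\right) 390 = \left(110 + i \sqrt{43}\right) 390 = 42900 + 390 i \sqrt{43} \approx 42900.0 + 2557.4 i$)
$\left(k{\left(D{\left(-5,d \right)} \right)} + s\right) \left(-4\right) = \left(\left(8 - 12 \left(-5\right)^{2}\right) + \left(42900 + 390 i \sqrt{43}\right)\right) \left(-4\right) = \left(\left(8 - 300\right) + \left(42900 + 390 i \sqrt{43}\right)\right) \left(-4\right) = \left(-292 + \left(42900 + 390 i \sqrt{43}\right)\right) \left(-4\right) = \left(42608 + 390 i \sqrt{43}\right) \left(-4\right) = -170432 - 1560 i \sqrt{43}$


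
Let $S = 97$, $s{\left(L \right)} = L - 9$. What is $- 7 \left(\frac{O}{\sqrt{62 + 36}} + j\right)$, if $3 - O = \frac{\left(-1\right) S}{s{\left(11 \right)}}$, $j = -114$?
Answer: $798 - \frac{103 \sqrt{2}}{4} \approx 761.58$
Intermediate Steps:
$s{\left(L \right)} = -9 + L$
$O = \frac{103}{2}$ ($O = 3 - \frac{\left(-1\right) 97}{-9 + 11} = 3 - - \frac{97}{2} = 3 + \frac{97}{2} = \frac{103}{2} \approx 51.5$)
$- 7 \left(\frac{O}{\sqrt{62 + 36}} + j\right) = - 7 \left(\frac{103}{2 \sqrt{62 + 36}} - 114\right) = - 7 \left(\frac{103}{2 \sqrt{98}} - 114\right) = - 7 \left(\frac{103}{2 \cdot 7 \sqrt{2}} - 114\right) = - 7 \left(\frac{103 \frac{\sqrt{2}}{14}}{2} - 114\right) = - 7 \left(\frac{103 \sqrt{2}}{28} - 114\right) = - 7 \left(-114 + \frac{103 \sqrt{2}}{28}\right) = 798 - \frac{103 \sqrt{2}}{4}$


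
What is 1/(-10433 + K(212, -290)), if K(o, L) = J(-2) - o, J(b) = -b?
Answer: -1/10643 ≈ -9.3958e-5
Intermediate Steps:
K(o, L) = 2 - o (K(o, L) = -1*(-2) - o = 2 - o)
1/(-10433 + K(212, -290)) = 1/(-10433 + (2 - 1*212)) = 1/(-10433 + (2 - 212)) = 1/(-10433 - 210) = 1/(-10643) = -1/10643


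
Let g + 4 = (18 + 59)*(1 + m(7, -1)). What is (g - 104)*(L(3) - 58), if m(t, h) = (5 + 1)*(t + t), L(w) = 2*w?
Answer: -334724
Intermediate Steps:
m(t, h) = 12*t (m(t, h) = 6*(2*t) = 12*t)
g = 6541 (g = -4 + (18 + 59)*(1 + 12*7) = -4 + 77*(1 + 84) = -4 + 77*85 = -4 + 6545 = 6541)
(g - 104)*(L(3) - 58) = (6541 - 104)*(2*3 - 58) = 6437*(6 - 58) = 6437*(-52) = -334724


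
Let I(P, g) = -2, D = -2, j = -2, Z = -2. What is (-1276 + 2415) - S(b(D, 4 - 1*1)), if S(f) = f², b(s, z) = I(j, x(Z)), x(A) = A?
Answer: 1135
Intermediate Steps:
b(s, z) = -2
(-1276 + 2415) - S(b(D, 4 - 1*1)) = (-1276 + 2415) - 1*(-2)² = 1139 - 1*4 = 1139 - 4 = 1135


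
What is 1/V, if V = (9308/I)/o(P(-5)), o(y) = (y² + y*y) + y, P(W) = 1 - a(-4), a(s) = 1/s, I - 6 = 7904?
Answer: 138425/37232 ≈ 3.7179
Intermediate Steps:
I = 7910 (I = 6 + 7904 = 7910)
P(W) = 5/4 (P(W) = 1 - 1/(-4) = 1 - 1*(-¼) = 1 + ¼ = 5/4)
o(y) = y + 2*y² (o(y) = (y² + y²) + y = 2*y² + y = y + 2*y²)
V = 37232/138425 (V = (9308/7910)/((5*(1 + 2*(5/4))/4)) = (9308*(1/7910))/((5*(1 + 5/2)/4)) = 4654/(3955*(((5/4)*(7/2)))) = 4654/(3955*(35/8)) = (4654/3955)*(8/35) = 37232/138425 ≈ 0.26897)
1/V = 1/(37232/138425) = 138425/37232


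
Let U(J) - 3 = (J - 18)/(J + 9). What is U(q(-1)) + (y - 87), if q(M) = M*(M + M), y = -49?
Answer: -1479/11 ≈ -134.45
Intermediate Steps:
q(M) = 2*M**2 (q(M) = M*(2*M) = 2*M**2)
U(J) = 3 + (-18 + J)/(9 + J) (U(J) = 3 + (J - 18)/(J + 9) = 3 + (-18 + J)/(9 + J))
U(q(-1)) + (y - 87) = (9 + 4*(2*(-1)**2))/(9 + 2*(-1)**2) + (-49 - 87) = (9 + 4*(2*1))/(9 + 2*1) - 136 = (9 + 4*2)/(9 + 2) - 136 = (9 + 8)/11 - 136 = (1/11)*17 - 136 = 17/11 - 136 = -1479/11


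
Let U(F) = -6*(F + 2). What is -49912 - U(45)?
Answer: -49630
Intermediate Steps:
U(F) = -12 - 6*F (U(F) = -6*(2 + F) = -12 - 6*F)
-49912 - U(45) = -49912 - (-12 - 6*45) = -49912 - (-12 - 270) = -49912 - 1*(-282) = -49912 + 282 = -49630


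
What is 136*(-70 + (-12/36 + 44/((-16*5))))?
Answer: -144602/15 ≈ -9640.1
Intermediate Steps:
136*(-70 + (-12/36 + 44/((-16*5)))) = 136*(-70 + (-12*1/36 + 44/(-80))) = 136*(-70 + (-⅓ + 44*(-1/80))) = 136*(-70 + (-⅓ - 11/20)) = 136*(-70 - 53/60) = 136*(-4253/60) = -144602/15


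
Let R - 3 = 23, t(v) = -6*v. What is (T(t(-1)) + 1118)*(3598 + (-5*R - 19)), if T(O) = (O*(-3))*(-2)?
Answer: 3980146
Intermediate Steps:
R = 26 (R = 3 + 23 = 26)
T(O) = 6*O (T(O) = -3*O*(-2) = 6*O)
(T(t(-1)) + 1118)*(3598 + (-5*R - 19)) = (6*(-6*(-1)) + 1118)*(3598 + (-5*26 - 19)) = (6*6 + 1118)*(3598 + (-130 - 19)) = (36 + 1118)*(3598 - 149) = 1154*3449 = 3980146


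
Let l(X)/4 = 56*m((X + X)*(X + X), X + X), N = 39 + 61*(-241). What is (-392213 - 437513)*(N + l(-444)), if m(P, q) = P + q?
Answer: -146380494902732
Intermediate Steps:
N = -14662 (N = 39 - 14701 = -14662)
l(X) = 448*X + 896*X² (l(X) = 4*(56*((X + X)*(X + X) + (X + X))) = 4*(56*((2*X)*(2*X) + 2*X)) = 4*(56*(4*X² + 2*X)) = 4*(56*(2*X + 4*X²)) = 4*(112*X + 224*X²) = 448*X + 896*X²)
(-392213 - 437513)*(N + l(-444)) = (-392213 - 437513)*(-14662 + 448*(-444)*(1 + 2*(-444))) = -829726*(-14662 + 448*(-444)*(1 - 888)) = -829726*(-14662 + 448*(-444)*(-887)) = -829726*(-14662 + 176434944) = -829726*176420282 = -146380494902732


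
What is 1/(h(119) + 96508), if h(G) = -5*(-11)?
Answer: 1/96563 ≈ 1.0356e-5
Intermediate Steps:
h(G) = 55
1/(h(119) + 96508) = 1/(55 + 96508) = 1/96563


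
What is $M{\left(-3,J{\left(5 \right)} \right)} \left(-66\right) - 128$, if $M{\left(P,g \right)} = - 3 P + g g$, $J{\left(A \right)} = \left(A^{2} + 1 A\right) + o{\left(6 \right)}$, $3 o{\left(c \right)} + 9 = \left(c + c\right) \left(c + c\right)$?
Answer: $-371972$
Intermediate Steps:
$o{\left(c \right)} = -3 + \frac{4 c^{2}}{3}$ ($o{\left(c \right)} = -3 + \frac{\left(c + c\right) \left(c + c\right)}{3} = -3 + \frac{2 c 2 c}{3} = -3 + \frac{4 c^{2}}{3}$)
$J{\left(A \right)} = 45 + A + A^{2}$ ($J{\left(A \right)} = \left(A^{2} + 1 A\right) - \left(3 - \frac{4 \cdot 6^{2}}{3}\right) = \left(A^{2} + A\right) + \left(-3 + \frac{4}{3} \cdot 36\right) = \left(A + A^{2}\right) + \left(-3 + 48\right) = \left(A + A^{2}\right) + 45 = 45 + A + A^{2}$)
$M{\left(P,g \right)} = g^{2} - 3 P$ ($M{\left(P,g \right)} = - 3 P + g^{2} = g^{2} - 3 P$)
$M{\left(-3,J{\left(5 \right)} \right)} \left(-66\right) - 128 = \left(\left(45 + 5 + 5^{2}\right)^{2} - -9\right) \left(-66\right) - 128 = \left(\left(45 + 5 + 25\right)^{2} + 9\right) \left(-66\right) - 128 = \left(75^{2} + 9\right) \left(-66\right) - 128 = \left(5625 + 9\right) \left(-66\right) - 128 = 5634 \left(-66\right) - 128 = -371844 - 128 = -371972$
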